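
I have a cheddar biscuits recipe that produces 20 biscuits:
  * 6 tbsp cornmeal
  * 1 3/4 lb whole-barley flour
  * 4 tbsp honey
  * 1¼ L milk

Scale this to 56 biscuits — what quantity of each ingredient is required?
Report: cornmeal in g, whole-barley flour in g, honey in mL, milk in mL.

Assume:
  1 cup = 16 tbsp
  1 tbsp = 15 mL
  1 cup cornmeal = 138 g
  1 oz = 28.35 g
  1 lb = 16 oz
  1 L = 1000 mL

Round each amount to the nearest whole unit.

Scaling factor: 56/20 = 14/5 = 2.8.
cornmeal: 6 tbsp × 14/5 ÷ 16 tbsp/cup × 138 g/cup ≈ 145 g
whole-barley flour: 1.75 lb × 14/5 × 16 oz/lb × 28.35 g/oz ≈ 2223 g
honey: 4 tbsp × 14/5 × 15 mL/tbsp = 168 mL
milk: 1.25 L × 14/5 × 1000 mL/L = 3500 mL

cornmeal: 145 g; whole-barley flour: 2223 g; honey: 168 mL; milk: 3500 mL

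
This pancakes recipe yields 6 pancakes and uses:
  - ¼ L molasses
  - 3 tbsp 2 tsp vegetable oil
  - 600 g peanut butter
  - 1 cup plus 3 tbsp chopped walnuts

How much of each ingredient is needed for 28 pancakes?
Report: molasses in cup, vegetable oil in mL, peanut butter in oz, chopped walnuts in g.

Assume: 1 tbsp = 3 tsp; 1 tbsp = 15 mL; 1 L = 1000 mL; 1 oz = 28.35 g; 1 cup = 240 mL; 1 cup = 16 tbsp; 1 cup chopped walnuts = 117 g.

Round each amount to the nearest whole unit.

Scaling factor: 28/6 = 14/3.
molasses: 0.25 L × 14/3 × 1000 mL/L ÷ 240 mL/cup ≈ 5 cup
vegetable oil: (3 tbsp + 2 tsp = 11/3 tbsp) × 14/3 × 15 mL/tbsp ≈ 257 mL
peanut butter: 600 g × 14/3 ÷ 28.35 g/oz ≈ 99 oz
chopped walnuts: (1 cup + 3 tbsp = 1.1875 cup) × 14/3 × 117 g/cup ≈ 648 g

molasses: 5 cup; vegetable oil: 257 mL; peanut butter: 99 oz; chopped walnuts: 648 g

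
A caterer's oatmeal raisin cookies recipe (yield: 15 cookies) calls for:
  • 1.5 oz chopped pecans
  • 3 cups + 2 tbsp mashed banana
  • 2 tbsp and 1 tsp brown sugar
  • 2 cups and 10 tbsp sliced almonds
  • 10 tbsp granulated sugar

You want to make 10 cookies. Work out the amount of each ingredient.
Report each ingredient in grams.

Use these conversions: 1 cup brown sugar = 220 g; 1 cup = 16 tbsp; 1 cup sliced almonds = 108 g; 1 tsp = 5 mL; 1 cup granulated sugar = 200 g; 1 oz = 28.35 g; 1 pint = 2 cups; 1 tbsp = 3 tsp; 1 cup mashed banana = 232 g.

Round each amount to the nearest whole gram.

chopped pecans: 28 g; mashed banana: 483 g; brown sugar: 21 g; sliced almonds: 189 g; granulated sugar: 83 g

Scaling factor: 10/15 = 2/3.
chopped pecans: 1.5 oz × 2/3 × 28.35 g/oz ≈ 28 g
mashed banana: (3 cup + 2 tbsp = 3.125 cup) × 2/3 × 232 g/cup ≈ 483 g
brown sugar: (2 tbsp + 1 tsp = 7/3 tbsp) × 2/3 ÷ 16 tbsp/cup × 220 g/cup ≈ 21 g
sliced almonds: (2 cup + 10 tbsp = 2.625 cup) × 2/3 × 108 g/cup = 189 g
granulated sugar: 10 tbsp × 2/3 ÷ 16 tbsp/cup × 200 g/cup ≈ 83 g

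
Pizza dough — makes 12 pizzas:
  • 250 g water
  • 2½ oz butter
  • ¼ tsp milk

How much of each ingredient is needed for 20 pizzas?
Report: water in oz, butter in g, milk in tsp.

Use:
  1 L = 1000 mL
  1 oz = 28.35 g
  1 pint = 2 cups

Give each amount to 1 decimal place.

Scaling factor: 20/12 = 5/3.
water: 250 g × 5/3 ÷ 28.35 g/oz ≈ 14.7 oz
butter: 2.5 oz × 5/3 × 28.35 g/oz ≈ 118.1 g
milk: 0.25 tsp × 5/3 ≈ 0.4 tsp

water: 14.7 oz; butter: 118.1 g; milk: 0.4 tsp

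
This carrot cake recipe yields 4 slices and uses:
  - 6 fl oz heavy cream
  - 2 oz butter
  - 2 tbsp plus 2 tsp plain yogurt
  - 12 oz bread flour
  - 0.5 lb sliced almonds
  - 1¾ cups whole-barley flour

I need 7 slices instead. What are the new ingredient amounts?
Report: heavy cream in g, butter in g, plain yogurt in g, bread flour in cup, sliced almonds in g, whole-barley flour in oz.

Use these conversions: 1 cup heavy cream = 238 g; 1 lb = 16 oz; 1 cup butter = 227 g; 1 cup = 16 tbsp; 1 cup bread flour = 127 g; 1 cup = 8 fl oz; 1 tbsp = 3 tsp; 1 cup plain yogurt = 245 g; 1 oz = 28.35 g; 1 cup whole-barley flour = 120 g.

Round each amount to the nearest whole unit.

Scaling factor: 7/4 = 1.75.
heavy cream: 6 fl oz × 7/4 ÷ 8 fl oz/cup × 238 g/cup ≈ 312 g
butter: 2 oz × 7/4 × 28.35 g/oz ≈ 99 g
plain yogurt: (2 tbsp + 2 tsp = 8/3 tbsp) × 7/4 ÷ 16 tbsp/cup × 245 g/cup ≈ 71 g
bread flour: 12 oz × 7/4 × 28.35 g/oz ÷ 127 g/cup ≈ 5 cup
sliced almonds: 0.5 lb × 7/4 × 16 oz/lb × 28.35 g/oz ≈ 397 g
whole-barley flour: 1.75 cup × 7/4 × 120 g/cup ÷ 28.35 g/oz ≈ 13 oz

heavy cream: 312 g; butter: 99 g; plain yogurt: 71 g; bread flour: 5 cup; sliced almonds: 397 g; whole-barley flour: 13 oz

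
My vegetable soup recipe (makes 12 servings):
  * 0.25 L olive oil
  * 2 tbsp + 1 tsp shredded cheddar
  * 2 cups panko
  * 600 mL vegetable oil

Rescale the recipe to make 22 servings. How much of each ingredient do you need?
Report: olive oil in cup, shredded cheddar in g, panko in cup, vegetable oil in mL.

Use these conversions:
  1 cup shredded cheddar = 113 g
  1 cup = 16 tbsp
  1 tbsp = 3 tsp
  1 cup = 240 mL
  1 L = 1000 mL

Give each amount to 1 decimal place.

Scaling factor: 22/12 = 11/6.
olive oil: 0.25 L × 11/6 × 1000 mL/L ÷ 240 mL/cup ≈ 1.9 cup
shredded cheddar: (2 tbsp + 1 tsp = 7/3 tbsp) × 11/6 ÷ 16 tbsp/cup × 113 g/cup ≈ 30.2 g
panko: 2 cup × 11/6 ≈ 3.7 cup
vegetable oil: 600 mL × 11/6 = 1100.0 mL

olive oil: 1.9 cup; shredded cheddar: 30.2 g; panko: 3.7 cup; vegetable oil: 1100.0 mL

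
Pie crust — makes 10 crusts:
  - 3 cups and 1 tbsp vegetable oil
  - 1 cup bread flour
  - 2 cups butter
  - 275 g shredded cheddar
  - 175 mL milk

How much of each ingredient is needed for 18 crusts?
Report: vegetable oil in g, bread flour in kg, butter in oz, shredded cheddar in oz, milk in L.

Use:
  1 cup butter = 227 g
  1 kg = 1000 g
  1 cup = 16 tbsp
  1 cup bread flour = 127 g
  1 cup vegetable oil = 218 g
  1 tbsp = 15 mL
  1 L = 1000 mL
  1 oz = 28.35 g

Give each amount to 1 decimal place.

Scaling factor: 18/10 = 9/5 = 1.8.
vegetable oil: (3 cup + 1 tbsp = 3.0625 cup) × 9/5 × 218 g/cup ≈ 1201.7 g
bread flour: 1 cup × 9/5 × 127 g/cup ÷ 1000 g/kg ≈ 0.2 kg
butter: 2 cup × 9/5 × 227 g/cup ÷ 28.35 g/oz ≈ 28.8 oz
shredded cheddar: 275 g × 9/5 ÷ 28.35 g/oz ≈ 17.5 oz
milk: 175 mL × 9/5 ÷ 1000 mL/L ≈ 0.3 L

vegetable oil: 1201.7 g; bread flour: 0.2 kg; butter: 28.8 oz; shredded cheddar: 17.5 oz; milk: 0.3 L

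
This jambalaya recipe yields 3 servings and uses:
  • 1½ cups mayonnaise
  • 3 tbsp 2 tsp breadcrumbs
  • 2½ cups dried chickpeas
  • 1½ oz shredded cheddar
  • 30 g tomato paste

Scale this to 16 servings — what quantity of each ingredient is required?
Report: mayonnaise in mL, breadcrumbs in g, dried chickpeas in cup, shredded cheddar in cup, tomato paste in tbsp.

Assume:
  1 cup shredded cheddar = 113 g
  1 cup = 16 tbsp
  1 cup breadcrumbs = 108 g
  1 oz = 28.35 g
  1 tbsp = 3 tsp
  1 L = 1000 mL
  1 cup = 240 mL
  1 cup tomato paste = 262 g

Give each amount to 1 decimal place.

mayonnaise: 1920.0 mL; breadcrumbs: 132.0 g; dried chickpeas: 13.3 cup; shredded cheddar: 2.0 cup; tomato paste: 9.8 tbsp

Scaling factor: 16/3.
mayonnaise: 1.5 cup × 16/3 × 240 mL/cup = 1920.0 mL
breadcrumbs: (3 tbsp + 2 tsp = 11/3 tbsp) × 16/3 ÷ 16 tbsp/cup × 108 g/cup = 132.0 g
dried chickpeas: 2.5 cup × 16/3 ≈ 13.3 cup
shredded cheddar: 1.5 oz × 16/3 × 28.35 g/oz ÷ 113 g/cup ≈ 2.0 cup
tomato paste: 30 g × 16/3 ÷ 262 g/cup × 16 tbsp/cup ≈ 9.8 tbsp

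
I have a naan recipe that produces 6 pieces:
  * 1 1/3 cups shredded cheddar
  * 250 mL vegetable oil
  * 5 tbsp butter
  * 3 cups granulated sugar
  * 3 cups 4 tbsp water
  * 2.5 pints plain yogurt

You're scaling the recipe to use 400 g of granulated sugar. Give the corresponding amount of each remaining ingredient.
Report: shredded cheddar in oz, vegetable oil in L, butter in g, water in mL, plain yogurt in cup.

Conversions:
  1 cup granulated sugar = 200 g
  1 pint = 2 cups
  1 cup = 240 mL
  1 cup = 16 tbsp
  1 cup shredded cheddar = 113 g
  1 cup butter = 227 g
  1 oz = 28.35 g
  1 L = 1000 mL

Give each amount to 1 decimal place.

shredded cheddar: 3.5 oz; vegetable oil: 0.2 L; butter: 47.3 g; water: 520.0 mL; plain yogurt: 3.3 cup

The original recipe has 600 g of granulated sugar, so the scaling factor is 400 ÷ 600 = 2/3.
shredded cheddar: 4/3 cup × 2/3 × 113 g/cup ÷ 28.35 g/oz ≈ 3.5 oz
vegetable oil: 250 mL × 2/3 ÷ 1000 mL/L ≈ 0.2 L
butter: 5 tbsp × 2/3 ÷ 16 tbsp/cup × 227 g/cup ≈ 47.3 g
water: (3 cup + 4 tbsp = 3.25 cup) × 2/3 × 240 mL/cup = 520.0 mL
plain yogurt: 2.5 pint × 2/3 × 2 cup/pint ≈ 3.3 cup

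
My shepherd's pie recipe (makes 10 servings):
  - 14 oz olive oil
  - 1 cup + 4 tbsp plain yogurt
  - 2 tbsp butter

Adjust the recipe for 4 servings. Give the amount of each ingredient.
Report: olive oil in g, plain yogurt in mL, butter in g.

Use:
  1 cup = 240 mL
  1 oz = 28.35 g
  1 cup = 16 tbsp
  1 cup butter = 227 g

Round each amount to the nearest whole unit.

Scaling factor: 4/10 = 2/5 = 0.4.
olive oil: 14 oz × 2/5 × 28.35 g/oz ≈ 159 g
plain yogurt: (1 cup + 4 tbsp = 1.25 cup) × 2/5 × 240 mL/cup = 120 mL
butter: 2 tbsp × 2/5 ÷ 16 tbsp/cup × 227 g/cup ≈ 11 g

olive oil: 159 g; plain yogurt: 120 mL; butter: 11 g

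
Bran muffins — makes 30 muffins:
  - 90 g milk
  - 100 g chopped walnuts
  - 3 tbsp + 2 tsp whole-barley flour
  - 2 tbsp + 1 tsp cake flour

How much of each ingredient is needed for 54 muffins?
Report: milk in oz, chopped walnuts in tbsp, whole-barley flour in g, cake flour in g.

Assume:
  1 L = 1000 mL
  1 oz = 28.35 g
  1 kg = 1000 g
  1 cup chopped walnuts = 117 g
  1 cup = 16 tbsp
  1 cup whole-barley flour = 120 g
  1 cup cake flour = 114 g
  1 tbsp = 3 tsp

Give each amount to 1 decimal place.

milk: 5.7 oz; chopped walnuts: 24.6 tbsp; whole-barley flour: 49.5 g; cake flour: 29.9 g

Scaling factor: 54/30 = 9/5 = 1.8.
milk: 90 g × 9/5 ÷ 28.35 g/oz ≈ 5.7 oz
chopped walnuts: 100 g × 9/5 ÷ 117 g/cup × 16 tbsp/cup ≈ 24.6 tbsp
whole-barley flour: (3 tbsp + 2 tsp = 11/3 tbsp) × 9/5 ÷ 16 tbsp/cup × 120 g/cup = 49.5 g
cake flour: (2 tbsp + 1 tsp = 7/3 tbsp) × 9/5 ÷ 16 tbsp/cup × 114 g/cup ≈ 29.9 g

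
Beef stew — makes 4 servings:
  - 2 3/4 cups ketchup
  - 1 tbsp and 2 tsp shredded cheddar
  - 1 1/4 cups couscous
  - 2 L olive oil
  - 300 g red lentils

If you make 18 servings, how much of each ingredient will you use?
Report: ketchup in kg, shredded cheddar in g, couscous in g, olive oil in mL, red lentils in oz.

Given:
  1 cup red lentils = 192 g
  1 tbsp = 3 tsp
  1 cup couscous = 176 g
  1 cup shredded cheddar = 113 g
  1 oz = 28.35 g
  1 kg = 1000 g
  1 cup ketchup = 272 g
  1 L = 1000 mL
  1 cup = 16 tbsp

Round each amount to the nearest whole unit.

Scaling factor: 18/4 = 9/2 = 4.5.
ketchup: 2.75 cup × 9/2 × 272 g/cup ÷ 1000 g/kg ≈ 3 kg
shredded cheddar: (1 tbsp + 2 tsp = 5/3 tbsp) × 9/2 ÷ 16 tbsp/cup × 113 g/cup ≈ 53 g
couscous: 1.25 cup × 9/2 × 176 g/cup = 990 g
olive oil: 2 L × 9/2 × 1000 mL/L = 9000 mL
red lentils: 300 g × 9/2 ÷ 28.35 g/oz ≈ 48 oz

ketchup: 3 kg; shredded cheddar: 53 g; couscous: 990 g; olive oil: 9000 mL; red lentils: 48 oz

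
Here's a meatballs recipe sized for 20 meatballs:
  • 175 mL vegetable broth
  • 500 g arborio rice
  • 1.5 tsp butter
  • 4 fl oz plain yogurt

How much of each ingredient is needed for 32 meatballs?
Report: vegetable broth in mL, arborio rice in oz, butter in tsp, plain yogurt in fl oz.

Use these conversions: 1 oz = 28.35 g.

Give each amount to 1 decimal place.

vegetable broth: 280.0 mL; arborio rice: 28.2 oz; butter: 2.4 tsp; plain yogurt: 6.4 fl oz

Scaling factor: 32/20 = 8/5 = 1.6.
vegetable broth: 175 mL × 8/5 = 280.0 mL
arborio rice: 500 g × 8/5 ÷ 28.35 g/oz ≈ 28.2 oz
butter: 1.5 tsp × 8/5 = 2.4 tsp
plain yogurt: 4 fl oz × 8/5 = 6.4 fl oz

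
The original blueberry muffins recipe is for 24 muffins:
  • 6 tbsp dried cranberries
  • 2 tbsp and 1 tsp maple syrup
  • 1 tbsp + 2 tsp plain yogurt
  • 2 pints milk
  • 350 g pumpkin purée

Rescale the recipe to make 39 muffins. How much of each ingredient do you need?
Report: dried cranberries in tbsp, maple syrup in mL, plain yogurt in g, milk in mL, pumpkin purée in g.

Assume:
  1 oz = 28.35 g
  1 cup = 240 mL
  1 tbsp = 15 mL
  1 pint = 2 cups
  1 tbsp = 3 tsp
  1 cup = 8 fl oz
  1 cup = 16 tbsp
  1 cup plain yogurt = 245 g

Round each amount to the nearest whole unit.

dried cranberries: 10 tbsp; maple syrup: 57 mL; plain yogurt: 41 g; milk: 1560 mL; pumpkin purée: 569 g

Scaling factor: 39/24 = 13/8 = 1.625.
dried cranberries: 6 tbsp × 13/8 ≈ 10 tbsp
maple syrup: (2 tbsp + 1 tsp = 7/3 tbsp) × 13/8 × 15 mL/tbsp ≈ 57 mL
plain yogurt: (1 tbsp + 2 tsp = 5/3 tbsp) × 13/8 ÷ 16 tbsp/cup × 245 g/cup ≈ 41 g
milk: 2 pint × 13/8 × 2 cup/pint × 240 mL/cup = 1560 mL
pumpkin purée: 350 g × 13/8 ≈ 569 g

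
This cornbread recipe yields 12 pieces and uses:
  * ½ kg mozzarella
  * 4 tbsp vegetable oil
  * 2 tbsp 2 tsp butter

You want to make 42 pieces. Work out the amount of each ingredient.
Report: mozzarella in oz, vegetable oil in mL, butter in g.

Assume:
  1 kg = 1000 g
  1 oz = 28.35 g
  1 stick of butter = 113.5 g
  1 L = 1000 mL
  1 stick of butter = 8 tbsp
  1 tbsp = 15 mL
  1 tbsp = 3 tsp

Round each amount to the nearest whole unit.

Scaling factor: 42/12 = 7/2 = 3.5.
mozzarella: 0.5 kg × 7/2 × 1000 g/kg ÷ 28.35 g/oz ≈ 62 oz
vegetable oil: 4 tbsp × 7/2 × 15 mL/tbsp = 210 mL
butter: (2 tbsp + 2 tsp = 8/3 tbsp) × 7/2 ÷ 8 tbsp/stick × 113.5 g/stick ≈ 132 g

mozzarella: 62 oz; vegetable oil: 210 mL; butter: 132 g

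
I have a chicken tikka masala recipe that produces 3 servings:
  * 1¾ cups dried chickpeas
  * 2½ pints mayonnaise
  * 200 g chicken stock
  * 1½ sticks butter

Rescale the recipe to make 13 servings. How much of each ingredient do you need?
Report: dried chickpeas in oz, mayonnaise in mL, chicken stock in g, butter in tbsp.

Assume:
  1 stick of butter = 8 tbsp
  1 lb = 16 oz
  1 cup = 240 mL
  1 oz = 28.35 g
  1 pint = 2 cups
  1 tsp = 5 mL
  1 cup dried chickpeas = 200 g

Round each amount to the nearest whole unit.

Scaling factor: 13/3.
dried chickpeas: 1.75 cup × 13/3 × 200 g/cup ÷ 28.35 g/oz ≈ 53 oz
mayonnaise: 2.5 pint × 13/3 × 2 cup/pint × 240 mL/cup = 5200 mL
chicken stock: 200 g × 13/3 ≈ 867 g
butter: 1.5 stick × 13/3 × 8 tbsp/stick = 52 tbsp

dried chickpeas: 53 oz; mayonnaise: 5200 mL; chicken stock: 867 g; butter: 52 tbsp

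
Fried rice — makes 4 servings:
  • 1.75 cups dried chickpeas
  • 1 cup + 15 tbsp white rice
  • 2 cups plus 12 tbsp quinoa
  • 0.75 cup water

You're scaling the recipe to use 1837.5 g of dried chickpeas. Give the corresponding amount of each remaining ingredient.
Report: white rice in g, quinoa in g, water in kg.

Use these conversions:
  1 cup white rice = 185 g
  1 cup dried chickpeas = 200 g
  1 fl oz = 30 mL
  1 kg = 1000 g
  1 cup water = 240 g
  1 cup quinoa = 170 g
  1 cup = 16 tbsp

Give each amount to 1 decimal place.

white rice: 1881.8 g; quinoa: 2454.4 g; water: 0.9 kg

The original recipe has 350 g of dried chickpeas, so the scaling factor is 1837.5 ÷ 350 = 21/4 = 5.25.
white rice: (1 cup + 15 tbsp = 1.9375 cup) × 21/4 × 185 g/cup ≈ 1881.8 g
quinoa: (2 cup + 12 tbsp = 2.75 cup) × 21/4 × 170 g/cup ≈ 2454.4 g
water: 0.75 cup × 21/4 × 240 g/cup ÷ 1000 g/kg ≈ 0.9 kg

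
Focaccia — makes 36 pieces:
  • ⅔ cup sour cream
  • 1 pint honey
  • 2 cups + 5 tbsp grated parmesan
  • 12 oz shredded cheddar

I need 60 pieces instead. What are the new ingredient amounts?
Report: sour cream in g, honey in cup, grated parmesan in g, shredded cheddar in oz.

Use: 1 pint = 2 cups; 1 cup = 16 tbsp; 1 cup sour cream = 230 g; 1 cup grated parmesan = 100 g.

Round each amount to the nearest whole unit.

sour cream: 256 g; honey: 3 cup; grated parmesan: 385 g; shredded cheddar: 20 oz

Scaling factor: 60/36 = 5/3.
sour cream: 2/3 cup × 5/3 × 230 g/cup ≈ 256 g
honey: 1 pint × 5/3 × 2 cup/pint ≈ 3 cup
grated parmesan: (2 cup + 5 tbsp = 2.3125 cup) × 5/3 × 100 g/cup ≈ 385 g
shredded cheddar: 12 oz × 5/3 = 20 oz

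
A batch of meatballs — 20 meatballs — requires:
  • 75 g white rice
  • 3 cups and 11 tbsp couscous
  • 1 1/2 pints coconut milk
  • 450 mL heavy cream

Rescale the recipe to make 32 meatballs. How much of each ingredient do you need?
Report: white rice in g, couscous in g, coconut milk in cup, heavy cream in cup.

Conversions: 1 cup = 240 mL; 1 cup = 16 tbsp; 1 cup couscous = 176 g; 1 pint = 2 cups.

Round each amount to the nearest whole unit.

white rice: 120 g; couscous: 1038 g; coconut milk: 5 cup; heavy cream: 3 cup

Scaling factor: 32/20 = 8/5 = 1.6.
white rice: 75 g × 8/5 = 120 g
couscous: (3 cup + 11 tbsp = 3.6875 cup) × 8/5 × 176 g/cup ≈ 1038 g
coconut milk: 1.5 pint × 8/5 × 2 cup/pint ≈ 5 cup
heavy cream: 450 mL × 8/5 ÷ 240 mL/cup = 3 cup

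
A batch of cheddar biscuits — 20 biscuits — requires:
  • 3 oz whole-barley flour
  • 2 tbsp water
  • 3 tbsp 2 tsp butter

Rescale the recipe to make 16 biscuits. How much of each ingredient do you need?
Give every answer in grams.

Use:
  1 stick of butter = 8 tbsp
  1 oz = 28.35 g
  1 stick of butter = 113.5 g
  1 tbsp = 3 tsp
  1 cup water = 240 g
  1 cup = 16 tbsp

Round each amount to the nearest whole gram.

Scaling factor: 16/20 = 4/5 = 0.8.
whole-barley flour: 3 oz × 4/5 × 28.35 g/oz ≈ 68 g
water: 2 tbsp × 4/5 ÷ 16 tbsp/cup × 240 g/cup = 24 g
butter: (3 tbsp + 2 tsp = 11/3 tbsp) × 4/5 ÷ 8 tbsp/stick × 113.5 g/stick ≈ 42 g

whole-barley flour: 68 g; water: 24 g; butter: 42 g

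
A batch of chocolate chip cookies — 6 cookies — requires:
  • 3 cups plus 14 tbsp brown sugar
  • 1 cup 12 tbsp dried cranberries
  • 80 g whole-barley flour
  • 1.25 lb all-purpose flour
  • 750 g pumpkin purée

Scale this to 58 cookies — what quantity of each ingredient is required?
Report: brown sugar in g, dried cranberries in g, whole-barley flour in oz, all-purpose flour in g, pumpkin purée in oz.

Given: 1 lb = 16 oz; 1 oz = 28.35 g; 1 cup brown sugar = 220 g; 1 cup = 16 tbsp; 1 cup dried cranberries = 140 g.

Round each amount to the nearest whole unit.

Scaling factor: 58/6 = 29/3.
brown sugar: (3 cup + 14 tbsp = 3.875 cup) × 29/3 × 220 g/cup ≈ 8241 g
dried cranberries: (1 cup + 12 tbsp = 1.75 cup) × 29/3 × 140 g/cup ≈ 2368 g
whole-barley flour: 80 g × 29/3 ÷ 28.35 g/oz ≈ 27 oz
all-purpose flour: 1.25 lb × 29/3 × 16 oz/lb × 28.35 g/oz = 5481 g
pumpkin purée: 750 g × 29/3 ÷ 28.35 g/oz ≈ 256 oz

brown sugar: 8241 g; dried cranberries: 2368 g; whole-barley flour: 27 oz; all-purpose flour: 5481 g; pumpkin purée: 256 oz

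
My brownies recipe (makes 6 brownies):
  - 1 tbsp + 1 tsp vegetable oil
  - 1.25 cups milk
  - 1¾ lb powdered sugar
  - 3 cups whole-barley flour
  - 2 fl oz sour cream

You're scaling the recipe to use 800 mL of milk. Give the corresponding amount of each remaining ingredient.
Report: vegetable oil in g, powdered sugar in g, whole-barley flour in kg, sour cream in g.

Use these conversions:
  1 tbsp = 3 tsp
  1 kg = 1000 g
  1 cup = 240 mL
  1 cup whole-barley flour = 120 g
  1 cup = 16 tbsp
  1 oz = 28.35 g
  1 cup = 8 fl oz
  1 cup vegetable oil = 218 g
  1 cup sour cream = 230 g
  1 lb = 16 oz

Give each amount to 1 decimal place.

The original recipe has 300 mL of milk, so the scaling factor is 800 ÷ 300 = 8/3.
vegetable oil: (1 tbsp + 1 tsp = 4/3 tbsp) × 8/3 ÷ 16 tbsp/cup × 218 g/cup ≈ 48.4 g
powdered sugar: 1.75 lb × 8/3 × 16 oz/lb × 28.35 g/oz = 2116.8 g
whole-barley flour: 3 cup × 8/3 × 120 g/cup ÷ 1000 g/kg ≈ 1.0 kg
sour cream: 2 fl oz × 8/3 ÷ 8 fl oz/cup × 230 g/cup ≈ 153.3 g

vegetable oil: 48.4 g; powdered sugar: 2116.8 g; whole-barley flour: 1.0 kg; sour cream: 153.3 g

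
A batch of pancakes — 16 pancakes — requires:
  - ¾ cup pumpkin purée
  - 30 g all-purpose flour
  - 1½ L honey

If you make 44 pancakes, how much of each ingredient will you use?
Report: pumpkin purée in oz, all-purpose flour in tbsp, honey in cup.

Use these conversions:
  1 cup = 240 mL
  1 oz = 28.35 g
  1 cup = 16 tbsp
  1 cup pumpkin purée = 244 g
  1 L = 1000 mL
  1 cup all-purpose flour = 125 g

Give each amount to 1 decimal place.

Scaling factor: 44/16 = 11/4 = 2.75.
pumpkin purée: 0.75 cup × 11/4 × 244 g/cup ÷ 28.35 g/oz ≈ 17.8 oz
all-purpose flour: 30 g × 11/4 ÷ 125 g/cup × 16 tbsp/cup ≈ 10.6 tbsp
honey: 1.5 L × 11/4 × 1000 mL/L ÷ 240 mL/cup ≈ 17.2 cup

pumpkin purée: 17.8 oz; all-purpose flour: 10.6 tbsp; honey: 17.2 cup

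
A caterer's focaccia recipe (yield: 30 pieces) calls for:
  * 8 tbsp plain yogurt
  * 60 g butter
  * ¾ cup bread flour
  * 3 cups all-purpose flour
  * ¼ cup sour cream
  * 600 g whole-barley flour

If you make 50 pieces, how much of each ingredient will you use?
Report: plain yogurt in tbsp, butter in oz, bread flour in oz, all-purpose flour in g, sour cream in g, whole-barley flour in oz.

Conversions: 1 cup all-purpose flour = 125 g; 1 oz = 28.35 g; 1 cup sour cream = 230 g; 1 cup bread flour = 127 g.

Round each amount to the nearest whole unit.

plain yogurt: 13 tbsp; butter: 4 oz; bread flour: 6 oz; all-purpose flour: 625 g; sour cream: 96 g; whole-barley flour: 35 oz

Scaling factor: 50/30 = 5/3.
plain yogurt: 8 tbsp × 5/3 ≈ 13 tbsp
butter: 60 g × 5/3 ÷ 28.35 g/oz ≈ 4 oz
bread flour: 0.75 cup × 5/3 × 127 g/cup ÷ 28.35 g/oz ≈ 6 oz
all-purpose flour: 3 cup × 5/3 × 125 g/cup = 625 g
sour cream: 0.25 cup × 5/3 × 230 g/cup ≈ 96 g
whole-barley flour: 600 g × 5/3 ÷ 28.35 g/oz ≈ 35 oz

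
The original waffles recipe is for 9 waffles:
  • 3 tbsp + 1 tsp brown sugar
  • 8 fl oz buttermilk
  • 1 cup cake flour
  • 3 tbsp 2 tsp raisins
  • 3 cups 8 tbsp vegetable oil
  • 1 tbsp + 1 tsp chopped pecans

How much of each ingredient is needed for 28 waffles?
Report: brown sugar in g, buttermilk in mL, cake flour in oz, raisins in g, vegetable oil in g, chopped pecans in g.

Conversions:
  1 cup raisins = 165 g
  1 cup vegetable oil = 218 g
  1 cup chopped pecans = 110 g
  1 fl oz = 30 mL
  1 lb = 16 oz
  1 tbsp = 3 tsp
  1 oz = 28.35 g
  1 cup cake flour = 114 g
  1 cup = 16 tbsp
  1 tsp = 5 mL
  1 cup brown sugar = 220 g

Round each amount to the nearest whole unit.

Scaling factor: 28/9.
brown sugar: (3 tbsp + 1 tsp = 10/3 tbsp) × 28/9 ÷ 16 tbsp/cup × 220 g/cup ≈ 143 g
buttermilk: 8 fl oz × 28/9 × 30 mL/fl oz ≈ 747 mL
cake flour: 1 cup × 28/9 × 114 g/cup ÷ 28.35 g/oz ≈ 13 oz
raisins: (3 tbsp + 2 tsp = 11/3 tbsp) × 28/9 ÷ 16 tbsp/cup × 165 g/cup ≈ 118 g
vegetable oil: (3 cup + 8 tbsp = 3.5 cup) × 28/9 × 218 g/cup ≈ 2374 g
chopped pecans: (1 tbsp + 1 tsp = 4/3 tbsp) × 28/9 ÷ 16 tbsp/cup × 110 g/cup ≈ 29 g

brown sugar: 143 g; buttermilk: 747 mL; cake flour: 13 oz; raisins: 118 g; vegetable oil: 2374 g; chopped pecans: 29 g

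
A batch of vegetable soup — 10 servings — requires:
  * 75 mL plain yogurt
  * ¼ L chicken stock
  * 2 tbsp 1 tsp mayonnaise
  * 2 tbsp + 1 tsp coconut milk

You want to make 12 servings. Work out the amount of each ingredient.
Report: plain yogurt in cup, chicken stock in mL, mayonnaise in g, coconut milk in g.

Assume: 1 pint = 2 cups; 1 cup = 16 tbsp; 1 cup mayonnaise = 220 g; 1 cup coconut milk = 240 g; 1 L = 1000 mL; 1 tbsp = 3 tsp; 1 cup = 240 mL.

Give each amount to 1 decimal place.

Scaling factor: 12/10 = 6/5 = 1.2.
plain yogurt: 75 mL × 6/5 ÷ 240 mL/cup ≈ 0.4 cup
chicken stock: 0.25 L × 6/5 × 1000 mL/L = 300.0 mL
mayonnaise: (2 tbsp + 1 tsp = 7/3 tbsp) × 6/5 ÷ 16 tbsp/cup × 220 g/cup = 38.5 g
coconut milk: (2 tbsp + 1 tsp = 7/3 tbsp) × 6/5 ÷ 16 tbsp/cup × 240 g/cup = 42.0 g

plain yogurt: 0.4 cup; chicken stock: 300.0 mL; mayonnaise: 38.5 g; coconut milk: 42.0 g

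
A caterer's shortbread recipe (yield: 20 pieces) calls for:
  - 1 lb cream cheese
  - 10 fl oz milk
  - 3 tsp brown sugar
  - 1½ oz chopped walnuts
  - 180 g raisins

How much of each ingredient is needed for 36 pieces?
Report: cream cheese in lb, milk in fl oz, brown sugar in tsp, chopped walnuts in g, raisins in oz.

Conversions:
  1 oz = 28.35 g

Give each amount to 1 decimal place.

cream cheese: 1.8 lb; milk: 18.0 fl oz; brown sugar: 5.4 tsp; chopped walnuts: 76.5 g; raisins: 11.4 oz

Scaling factor: 36/20 = 9/5 = 1.8.
cream cheese: 1 lb × 9/5 = 1.8 lb
milk: 10 fl oz × 9/5 = 18.0 fl oz
brown sugar: 3 tsp × 9/5 = 5.4 tsp
chopped walnuts: 1.5 oz × 9/5 × 28.35 g/oz ≈ 76.5 g
raisins: 180 g × 9/5 ÷ 28.35 g/oz ≈ 11.4 oz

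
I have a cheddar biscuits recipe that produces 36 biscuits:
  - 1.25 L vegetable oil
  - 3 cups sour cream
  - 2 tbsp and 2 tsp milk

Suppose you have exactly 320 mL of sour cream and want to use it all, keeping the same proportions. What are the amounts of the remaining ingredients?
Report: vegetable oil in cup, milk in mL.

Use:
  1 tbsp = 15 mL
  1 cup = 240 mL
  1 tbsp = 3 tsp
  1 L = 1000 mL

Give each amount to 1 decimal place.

The original recipe has 720 mL of sour cream, so the scaling factor is 320 ÷ 720 = 4/9.
vegetable oil: 1.25 L × 4/9 × 1000 mL/L ÷ 240 mL/cup ≈ 2.3 cup
milk: (2 tbsp + 2 tsp = 8/3 tbsp) × 4/9 × 15 mL/tbsp ≈ 17.8 mL

vegetable oil: 2.3 cup; milk: 17.8 mL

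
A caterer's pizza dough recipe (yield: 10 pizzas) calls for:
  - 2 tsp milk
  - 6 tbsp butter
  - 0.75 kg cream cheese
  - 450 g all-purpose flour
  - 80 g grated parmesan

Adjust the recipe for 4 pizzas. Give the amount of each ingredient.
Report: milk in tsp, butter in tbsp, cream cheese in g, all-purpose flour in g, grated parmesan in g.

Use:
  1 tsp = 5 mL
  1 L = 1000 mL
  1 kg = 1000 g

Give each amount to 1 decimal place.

Scaling factor: 4/10 = 2/5 = 0.4.
milk: 2 tsp × 2/5 = 0.8 tsp
butter: 6 tbsp × 2/5 = 2.4 tbsp
cream cheese: 0.75 kg × 2/5 × 1000 g/kg = 300.0 g
all-purpose flour: 450 g × 2/5 = 180.0 g
grated parmesan: 80 g × 2/5 = 32.0 g

milk: 0.8 tsp; butter: 2.4 tbsp; cream cheese: 300.0 g; all-purpose flour: 180.0 g; grated parmesan: 32.0 g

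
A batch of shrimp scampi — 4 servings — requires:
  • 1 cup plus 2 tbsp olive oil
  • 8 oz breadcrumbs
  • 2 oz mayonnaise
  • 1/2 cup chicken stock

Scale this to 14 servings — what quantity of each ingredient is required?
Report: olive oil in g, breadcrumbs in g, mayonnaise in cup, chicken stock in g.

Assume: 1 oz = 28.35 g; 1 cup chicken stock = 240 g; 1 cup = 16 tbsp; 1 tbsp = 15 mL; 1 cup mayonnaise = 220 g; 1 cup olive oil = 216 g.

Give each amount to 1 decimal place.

Scaling factor: 14/4 = 7/2 = 3.5.
olive oil: (1 cup + 2 tbsp = 1.125 cup) × 7/2 × 216 g/cup = 850.5 g
breadcrumbs: 8 oz × 7/2 × 28.35 g/oz = 793.8 g
mayonnaise: 2 oz × 7/2 × 28.35 g/oz ÷ 220 g/cup ≈ 0.9 cup
chicken stock: 0.5 cup × 7/2 × 240 g/cup = 420.0 g

olive oil: 850.5 g; breadcrumbs: 793.8 g; mayonnaise: 0.9 cup; chicken stock: 420.0 g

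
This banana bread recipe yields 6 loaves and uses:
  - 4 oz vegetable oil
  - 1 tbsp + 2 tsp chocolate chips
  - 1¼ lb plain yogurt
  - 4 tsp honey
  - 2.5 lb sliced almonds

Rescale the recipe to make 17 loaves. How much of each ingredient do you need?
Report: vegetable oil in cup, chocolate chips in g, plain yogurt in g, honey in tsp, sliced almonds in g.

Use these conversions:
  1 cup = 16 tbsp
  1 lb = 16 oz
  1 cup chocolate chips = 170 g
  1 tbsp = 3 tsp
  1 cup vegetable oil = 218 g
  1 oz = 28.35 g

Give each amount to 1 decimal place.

vegetable oil: 1.5 cup; chocolate chips: 50.2 g; plain yogurt: 1606.5 g; honey: 11.3 tsp; sliced almonds: 3213.0 g

Scaling factor: 17/6.
vegetable oil: 4 oz × 17/6 × 28.35 g/oz ÷ 218 g/cup ≈ 1.5 cup
chocolate chips: (1 tbsp + 2 tsp = 5/3 tbsp) × 17/6 ÷ 16 tbsp/cup × 170 g/cup ≈ 50.2 g
plain yogurt: 1.25 lb × 17/6 × 16 oz/lb × 28.35 g/oz = 1606.5 g
honey: 4 tsp × 17/6 ≈ 11.3 tsp
sliced almonds: 2.5 lb × 17/6 × 16 oz/lb × 28.35 g/oz = 3213.0 g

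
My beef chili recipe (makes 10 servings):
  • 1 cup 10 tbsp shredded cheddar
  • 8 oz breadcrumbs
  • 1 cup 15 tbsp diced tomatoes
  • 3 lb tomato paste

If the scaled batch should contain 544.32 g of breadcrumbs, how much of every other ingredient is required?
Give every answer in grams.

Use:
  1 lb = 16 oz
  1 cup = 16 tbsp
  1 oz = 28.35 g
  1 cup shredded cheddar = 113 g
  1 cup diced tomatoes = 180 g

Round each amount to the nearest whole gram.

The original recipe has 226.8 g of breadcrumbs, so the scaling factor is 544.32 ÷ 226.8 = 12/5 = 2.4.
shredded cheddar: (1 cup + 10 tbsp = 1.625 cup) × 12/5 × 113 g/cup ≈ 441 g
diced tomatoes: (1 cup + 15 tbsp = 1.9375 cup) × 12/5 × 180 g/cup = 837 g
tomato paste: 3 lb × 12/5 × 16 oz/lb × 28.35 g/oz ≈ 3266 g

shredded cheddar: 441 g; diced tomatoes: 837 g; tomato paste: 3266 g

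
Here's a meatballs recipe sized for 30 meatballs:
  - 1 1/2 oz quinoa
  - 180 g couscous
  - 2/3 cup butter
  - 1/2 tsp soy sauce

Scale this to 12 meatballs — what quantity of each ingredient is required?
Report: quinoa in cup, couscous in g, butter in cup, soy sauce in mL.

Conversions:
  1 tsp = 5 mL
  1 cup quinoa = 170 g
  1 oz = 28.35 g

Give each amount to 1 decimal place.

quinoa: 0.1 cup; couscous: 72.0 g; butter: 0.3 cup; soy sauce: 1.0 mL

Scaling factor: 12/30 = 2/5 = 0.4.
quinoa: 1.5 oz × 2/5 × 28.35 g/oz ÷ 170 g/cup ≈ 0.1 cup
couscous: 180 g × 2/5 = 72.0 g
butter: 2/3 cup × 2/5 ≈ 0.3 cup
soy sauce: 0.5 tsp × 2/5 × 5 mL/tsp = 1.0 mL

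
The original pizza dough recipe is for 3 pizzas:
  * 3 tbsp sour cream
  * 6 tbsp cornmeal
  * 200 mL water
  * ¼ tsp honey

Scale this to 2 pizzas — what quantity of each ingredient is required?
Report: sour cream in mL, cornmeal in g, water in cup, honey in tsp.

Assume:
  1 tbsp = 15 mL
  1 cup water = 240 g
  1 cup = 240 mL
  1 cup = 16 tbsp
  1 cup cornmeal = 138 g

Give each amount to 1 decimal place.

sour cream: 30.0 mL; cornmeal: 34.5 g; water: 0.6 cup; honey: 0.2 tsp

Scaling factor: 2/3.
sour cream: 3 tbsp × 2/3 × 15 mL/tbsp = 30.0 mL
cornmeal: 6 tbsp × 2/3 ÷ 16 tbsp/cup × 138 g/cup = 34.5 g
water: 200 mL × 2/3 ÷ 240 mL/cup ≈ 0.6 cup
honey: 0.25 tsp × 2/3 ≈ 0.2 tsp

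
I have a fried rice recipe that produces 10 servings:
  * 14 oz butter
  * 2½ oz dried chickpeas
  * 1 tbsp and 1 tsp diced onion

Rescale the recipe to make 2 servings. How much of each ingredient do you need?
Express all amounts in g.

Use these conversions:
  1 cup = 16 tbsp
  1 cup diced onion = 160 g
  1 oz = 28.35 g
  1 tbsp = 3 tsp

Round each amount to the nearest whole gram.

Scaling factor: 2/10 = 1/5 = 0.2.
butter: 14 oz × 1/5 × 28.35 g/oz ≈ 79 g
dried chickpeas: 2.5 oz × 1/5 × 28.35 g/oz ≈ 14 g
diced onion: (1 tbsp + 1 tsp = 4/3 tbsp) × 1/5 ÷ 16 tbsp/cup × 160 g/cup ≈ 3 g

butter: 79 g; dried chickpeas: 14 g; diced onion: 3 g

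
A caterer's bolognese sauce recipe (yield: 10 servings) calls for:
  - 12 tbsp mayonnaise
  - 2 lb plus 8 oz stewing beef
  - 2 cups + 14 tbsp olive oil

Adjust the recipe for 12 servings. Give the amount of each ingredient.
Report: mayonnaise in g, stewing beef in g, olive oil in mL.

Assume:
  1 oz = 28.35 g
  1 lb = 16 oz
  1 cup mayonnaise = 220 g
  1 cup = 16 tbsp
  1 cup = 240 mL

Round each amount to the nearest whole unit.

mayonnaise: 198 g; stewing beef: 1361 g; olive oil: 828 mL

Scaling factor: 12/10 = 6/5 = 1.2.
mayonnaise: 12 tbsp × 6/5 ÷ 16 tbsp/cup × 220 g/cup = 198 g
stewing beef: (2 lb + 8 oz = 2.5 lb) × 6/5 × 16 oz/lb × 28.35 g/oz ≈ 1361 g
olive oil: (2 cup + 14 tbsp = 2.875 cup) × 6/5 × 240 mL/cup = 828 mL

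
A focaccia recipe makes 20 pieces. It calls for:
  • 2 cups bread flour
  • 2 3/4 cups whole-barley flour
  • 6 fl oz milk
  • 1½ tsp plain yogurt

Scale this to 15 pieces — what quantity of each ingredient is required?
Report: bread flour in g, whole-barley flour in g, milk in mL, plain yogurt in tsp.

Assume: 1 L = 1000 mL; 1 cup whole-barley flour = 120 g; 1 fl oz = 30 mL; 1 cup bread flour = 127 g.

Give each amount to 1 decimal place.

bread flour: 190.5 g; whole-barley flour: 247.5 g; milk: 135.0 mL; plain yogurt: 1.1 tsp

Scaling factor: 15/20 = 3/4 = 0.75.
bread flour: 2 cup × 3/4 × 127 g/cup = 190.5 g
whole-barley flour: 2.75 cup × 3/4 × 120 g/cup = 247.5 g
milk: 6 fl oz × 3/4 × 30 mL/fl oz = 135.0 mL
plain yogurt: 1.5 tsp × 3/4 ≈ 1.1 tsp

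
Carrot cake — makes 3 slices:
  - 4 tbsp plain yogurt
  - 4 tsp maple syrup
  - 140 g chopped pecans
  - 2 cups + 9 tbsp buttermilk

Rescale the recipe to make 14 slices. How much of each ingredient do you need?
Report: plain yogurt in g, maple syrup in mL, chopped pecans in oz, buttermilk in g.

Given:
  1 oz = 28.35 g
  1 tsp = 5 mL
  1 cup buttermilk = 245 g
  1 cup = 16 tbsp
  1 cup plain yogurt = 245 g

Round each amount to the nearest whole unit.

plain yogurt: 286 g; maple syrup: 93 mL; chopped pecans: 23 oz; buttermilk: 2930 g

Scaling factor: 14/3.
plain yogurt: 4 tbsp × 14/3 ÷ 16 tbsp/cup × 245 g/cup ≈ 286 g
maple syrup: 4 tsp × 14/3 × 5 mL/tsp ≈ 93 mL
chopped pecans: 140 g × 14/3 ÷ 28.35 g/oz ≈ 23 oz
buttermilk: (2 cup + 9 tbsp = 2.5625 cup) × 14/3 × 245 g/cup ≈ 2930 g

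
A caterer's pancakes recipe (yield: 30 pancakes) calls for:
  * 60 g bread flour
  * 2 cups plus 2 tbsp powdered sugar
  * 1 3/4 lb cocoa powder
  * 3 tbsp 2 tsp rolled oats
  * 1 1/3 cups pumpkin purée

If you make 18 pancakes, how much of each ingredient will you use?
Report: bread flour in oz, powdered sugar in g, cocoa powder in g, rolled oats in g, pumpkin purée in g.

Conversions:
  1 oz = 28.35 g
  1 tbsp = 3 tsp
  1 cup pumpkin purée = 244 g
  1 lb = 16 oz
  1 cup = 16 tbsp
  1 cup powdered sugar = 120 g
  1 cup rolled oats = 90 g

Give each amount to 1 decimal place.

bread flour: 1.3 oz; powdered sugar: 153.0 g; cocoa powder: 476.3 g; rolled oats: 12.4 g; pumpkin purée: 195.2 g

Scaling factor: 18/30 = 3/5 = 0.6.
bread flour: 60 g × 3/5 ÷ 28.35 g/oz ≈ 1.3 oz
powdered sugar: (2 cup + 2 tbsp = 2.125 cup) × 3/5 × 120 g/cup = 153.0 g
cocoa powder: 1.75 lb × 3/5 × 16 oz/lb × 28.35 g/oz ≈ 476.3 g
rolled oats: (3 tbsp + 2 tsp = 11/3 tbsp) × 3/5 ÷ 16 tbsp/cup × 90 g/cup ≈ 12.4 g
pumpkin purée: 4/3 cup × 3/5 × 244 g/cup = 195.2 g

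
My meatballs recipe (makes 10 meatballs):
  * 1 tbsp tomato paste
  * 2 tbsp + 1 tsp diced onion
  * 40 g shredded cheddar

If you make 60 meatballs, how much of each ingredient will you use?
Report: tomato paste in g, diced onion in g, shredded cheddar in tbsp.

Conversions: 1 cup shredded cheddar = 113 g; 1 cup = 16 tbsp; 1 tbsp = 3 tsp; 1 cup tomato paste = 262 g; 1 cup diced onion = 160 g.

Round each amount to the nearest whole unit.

Scaling factor: 60/10 = 6.
tomato paste: 1 tbsp × 6 ÷ 16 tbsp/cup × 262 g/cup ≈ 98 g
diced onion: (2 tbsp + 1 tsp = 7/3 tbsp) × 6 ÷ 16 tbsp/cup × 160 g/cup = 140 g
shredded cheddar: 40 g × 6 ÷ 113 g/cup × 16 tbsp/cup ≈ 34 tbsp

tomato paste: 98 g; diced onion: 140 g; shredded cheddar: 34 tbsp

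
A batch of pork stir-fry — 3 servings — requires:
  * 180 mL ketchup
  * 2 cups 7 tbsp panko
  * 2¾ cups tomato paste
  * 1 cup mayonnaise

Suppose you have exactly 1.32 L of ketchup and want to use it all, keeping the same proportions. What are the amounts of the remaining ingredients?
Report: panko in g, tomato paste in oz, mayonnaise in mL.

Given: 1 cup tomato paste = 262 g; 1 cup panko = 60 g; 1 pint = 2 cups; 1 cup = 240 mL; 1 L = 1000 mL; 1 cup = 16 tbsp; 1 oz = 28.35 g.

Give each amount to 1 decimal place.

panko: 1072.5 g; tomato paste: 186.4 oz; mayonnaise: 1760.0 mL

The original recipe has 0.18 L of ketchup, so the scaling factor is 1.32 ÷ 0.18 = 22/3.
panko: (2 cup + 7 tbsp = 2.4375 cup) × 22/3 × 60 g/cup = 1072.5 g
tomato paste: 2.75 cup × 22/3 × 262 g/cup ÷ 28.35 g/oz ≈ 186.4 oz
mayonnaise: 1 cup × 22/3 × 240 mL/cup = 1760.0 mL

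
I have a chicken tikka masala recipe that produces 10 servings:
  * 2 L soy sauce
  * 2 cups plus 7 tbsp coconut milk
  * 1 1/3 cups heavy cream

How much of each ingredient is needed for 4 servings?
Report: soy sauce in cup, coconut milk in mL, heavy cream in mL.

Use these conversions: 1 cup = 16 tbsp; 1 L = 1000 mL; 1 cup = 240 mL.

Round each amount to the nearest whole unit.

soy sauce: 3 cup; coconut milk: 234 mL; heavy cream: 128 mL

Scaling factor: 4/10 = 2/5 = 0.4.
soy sauce: 2 L × 2/5 × 1000 mL/L ÷ 240 mL/cup ≈ 3 cup
coconut milk: (2 cup + 7 tbsp = 2.4375 cup) × 2/5 × 240 mL/cup = 234 mL
heavy cream: 4/3 cup × 2/5 × 240 mL/cup = 128 mL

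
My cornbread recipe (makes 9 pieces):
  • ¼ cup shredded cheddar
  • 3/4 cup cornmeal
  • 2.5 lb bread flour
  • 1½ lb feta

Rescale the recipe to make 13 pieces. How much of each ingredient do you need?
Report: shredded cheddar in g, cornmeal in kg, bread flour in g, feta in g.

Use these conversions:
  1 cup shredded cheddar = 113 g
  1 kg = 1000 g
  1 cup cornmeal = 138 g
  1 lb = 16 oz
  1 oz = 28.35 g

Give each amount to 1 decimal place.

Scaling factor: 13/9.
shredded cheddar: 0.25 cup × 13/9 × 113 g/cup ≈ 40.8 g
cornmeal: 0.75 cup × 13/9 × 138 g/cup ÷ 1000 g/kg ≈ 0.1 kg
bread flour: 2.5 lb × 13/9 × 16 oz/lb × 28.35 g/oz = 1638.0 g
feta: 1.5 lb × 13/9 × 16 oz/lb × 28.35 g/oz = 982.8 g

shredded cheddar: 40.8 g; cornmeal: 0.1 kg; bread flour: 1638.0 g; feta: 982.8 g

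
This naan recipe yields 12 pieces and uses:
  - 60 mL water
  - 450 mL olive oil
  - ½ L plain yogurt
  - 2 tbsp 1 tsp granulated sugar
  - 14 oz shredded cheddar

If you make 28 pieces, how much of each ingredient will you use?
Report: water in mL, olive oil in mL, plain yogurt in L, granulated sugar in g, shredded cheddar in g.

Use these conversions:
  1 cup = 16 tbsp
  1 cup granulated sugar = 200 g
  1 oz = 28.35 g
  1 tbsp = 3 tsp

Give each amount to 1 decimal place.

Scaling factor: 28/12 = 7/3.
water: 60 mL × 7/3 = 140.0 mL
olive oil: 450 mL × 7/3 = 1050.0 mL
plain yogurt: 0.5 L × 7/3 ≈ 1.2 L
granulated sugar: (2 tbsp + 1 tsp = 7/3 tbsp) × 7/3 ÷ 16 tbsp/cup × 200 g/cup ≈ 68.1 g
shredded cheddar: 14 oz × 7/3 × 28.35 g/oz = 926.1 g

water: 140.0 mL; olive oil: 1050.0 mL; plain yogurt: 1.2 L; granulated sugar: 68.1 g; shredded cheddar: 926.1 g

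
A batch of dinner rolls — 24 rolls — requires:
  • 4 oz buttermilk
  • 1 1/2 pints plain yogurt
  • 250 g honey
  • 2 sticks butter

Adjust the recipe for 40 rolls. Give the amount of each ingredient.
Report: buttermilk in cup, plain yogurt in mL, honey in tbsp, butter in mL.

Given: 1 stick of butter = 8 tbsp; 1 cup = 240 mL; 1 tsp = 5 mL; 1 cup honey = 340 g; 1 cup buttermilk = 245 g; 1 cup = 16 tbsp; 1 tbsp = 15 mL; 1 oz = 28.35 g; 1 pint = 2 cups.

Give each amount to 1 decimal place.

Scaling factor: 40/24 = 5/3.
buttermilk: 4 oz × 5/3 × 28.35 g/oz ÷ 245 g/cup ≈ 0.8 cup
plain yogurt: 1.5 pint × 5/3 × 2 cup/pint × 240 mL/cup = 1200.0 mL
honey: 250 g × 5/3 ÷ 340 g/cup × 16 tbsp/cup ≈ 19.6 tbsp
butter: 2 stick × 5/3 × 8 tbsp/stick × 15 mL/tbsp = 400.0 mL

buttermilk: 0.8 cup; plain yogurt: 1200.0 mL; honey: 19.6 tbsp; butter: 400.0 mL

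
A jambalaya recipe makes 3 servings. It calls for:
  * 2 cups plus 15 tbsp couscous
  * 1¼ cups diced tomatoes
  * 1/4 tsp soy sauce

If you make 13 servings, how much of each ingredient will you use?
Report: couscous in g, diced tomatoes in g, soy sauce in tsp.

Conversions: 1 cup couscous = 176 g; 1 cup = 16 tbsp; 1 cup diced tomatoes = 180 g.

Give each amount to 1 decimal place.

Scaling factor: 13/3.
couscous: (2 cup + 15 tbsp = 2.9375 cup) × 13/3 × 176 g/cup ≈ 2240.3 g
diced tomatoes: 1.25 cup × 13/3 × 180 g/cup = 975.0 g
soy sauce: 0.25 tsp × 13/3 ≈ 1.1 tsp

couscous: 2240.3 g; diced tomatoes: 975.0 g; soy sauce: 1.1 tsp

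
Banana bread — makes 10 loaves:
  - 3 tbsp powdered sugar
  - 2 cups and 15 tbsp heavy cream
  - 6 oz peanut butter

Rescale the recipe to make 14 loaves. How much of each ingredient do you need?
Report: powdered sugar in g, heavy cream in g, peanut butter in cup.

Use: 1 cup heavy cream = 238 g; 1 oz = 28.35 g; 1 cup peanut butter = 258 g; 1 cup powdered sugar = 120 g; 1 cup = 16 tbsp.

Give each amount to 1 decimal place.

powdered sugar: 31.5 g; heavy cream: 978.8 g; peanut butter: 0.9 cup

Scaling factor: 14/10 = 7/5 = 1.4.
powdered sugar: 3 tbsp × 7/5 ÷ 16 tbsp/cup × 120 g/cup = 31.5 g
heavy cream: (2 cup + 15 tbsp = 2.9375 cup) × 7/5 × 238 g/cup ≈ 978.8 g
peanut butter: 6 oz × 7/5 × 28.35 g/oz ÷ 258 g/cup ≈ 0.9 cup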